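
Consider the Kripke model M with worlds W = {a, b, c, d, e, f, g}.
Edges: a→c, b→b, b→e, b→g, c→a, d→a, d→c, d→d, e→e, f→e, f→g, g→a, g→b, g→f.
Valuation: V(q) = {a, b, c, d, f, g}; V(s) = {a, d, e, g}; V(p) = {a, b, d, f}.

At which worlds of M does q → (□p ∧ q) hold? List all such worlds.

c, e, g

Let φ = q → (□p ∧ q). Evaluate φ at each world:
  a (successors {c}): φ is false.
  b (successors {b, e, g}): φ is false.
  c (successors {a}): φ is true.
  d (successors {a, c, d}): φ is false.
  e (successors {e}): φ is true.
  f (successors {e, g}): φ is false.
  g (successors {a, b, f}): φ is true.
For instance, at a:
  At a: q is true, □p ∧ q is false, so q → (□p ∧ q) is false.
    At a: □p is false, q is true, so □p ∧ q is false.
      At a: □p requires p at every successor {c}.
        p fails at c, so □p is false at a.
Satisfying worlds: {c, e, g}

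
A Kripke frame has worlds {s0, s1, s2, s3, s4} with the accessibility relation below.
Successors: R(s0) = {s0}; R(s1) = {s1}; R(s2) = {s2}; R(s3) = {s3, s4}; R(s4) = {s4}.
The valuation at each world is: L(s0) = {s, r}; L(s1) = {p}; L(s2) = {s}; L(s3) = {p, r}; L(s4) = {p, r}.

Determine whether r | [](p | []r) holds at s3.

At s3: r is true, [](p | []r) is true, so r | [](p | []r) is true.
  At s3: [](p | []r) requires p | []r at every successor {s3, s4}.
      At s3: p is true, []r is true, so p | []r is true.
      At s4: p is true, []r is true, so p | []r is true.
  So [](p | []r) is true at s3.

Yes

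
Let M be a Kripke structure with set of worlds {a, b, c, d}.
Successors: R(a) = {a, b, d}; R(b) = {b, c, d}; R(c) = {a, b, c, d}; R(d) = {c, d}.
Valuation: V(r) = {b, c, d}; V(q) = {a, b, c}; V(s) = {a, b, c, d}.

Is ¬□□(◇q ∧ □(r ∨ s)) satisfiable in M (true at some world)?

No

Let φ = ¬□□(◇q ∧ □(r ∨ s)). Evaluate φ at each world:
  a (successors {a, b, d}): φ is false.
  b (successors {b, c, d}): φ is false.
  c (successors {a, b, c, d}): φ is false.
  d (successors {c, d}): φ is false.
For instance, at b:
  At b: □□(◇q ∧ □(r ∨ s)) is true, so ¬□□(◇q ∧ □(r ∨ s)) is false.
    At b: □□(◇q ∧ □(r ∨ s)) requires □(◇q ∧ □(r ∨ s)) at every successor {b, c, d}.
      At b: □(◇q ∧ □(r ∨ s)) is true.
      At c: □(◇q ∧ □(r ∨ s)) is true.
      At d: □(◇q ∧ □(r ∨ s)) is true.
    So □□(◇q ∧ □(r ∨ s)) is true at b.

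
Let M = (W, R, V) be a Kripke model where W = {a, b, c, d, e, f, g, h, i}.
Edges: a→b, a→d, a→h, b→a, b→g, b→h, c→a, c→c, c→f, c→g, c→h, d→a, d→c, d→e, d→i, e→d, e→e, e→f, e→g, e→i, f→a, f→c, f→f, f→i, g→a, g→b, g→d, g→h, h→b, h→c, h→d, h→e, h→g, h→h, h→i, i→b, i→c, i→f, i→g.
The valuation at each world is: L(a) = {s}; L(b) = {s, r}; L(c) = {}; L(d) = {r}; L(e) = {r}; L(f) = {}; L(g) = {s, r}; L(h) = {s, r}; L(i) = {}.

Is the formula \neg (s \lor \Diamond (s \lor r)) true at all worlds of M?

No

Let φ = \neg (s \lor \Diamond (s \lor r)). Evaluate φ at each world:
  a (successors {b, d, h}): φ is false.
  b (successors {a, g, h}): φ is false.
  c (successors {a, c, f, g, h}): φ is false.
  d (successors {a, c, e, i}): φ is false.
  e (successors {d, e, f, g, i}): φ is false.
  f (successors {a, c, f, i}): φ is false.
  g (successors {a, b, d, h}): φ is false.
  h (successors {b, c, d, e, g, h, i}): φ is false.
  i (successors {b, c, f, g}): φ is false.
Detail at a (counterexample):
  At a: s \lor \Diamond (s \lor r) is true, so \neg (s \lor \Diamond (s \lor r)) is false.
    At a: s is true, \Diamond (s \lor r) is true, so s \lor \Diamond (s \lor r) is true.
      At a: \Diamond (s \lor r) requires s \lor r at some successor in {b, d, h}.
        s \lor r holds at b, so \Diamond (s \lor r) is true at a.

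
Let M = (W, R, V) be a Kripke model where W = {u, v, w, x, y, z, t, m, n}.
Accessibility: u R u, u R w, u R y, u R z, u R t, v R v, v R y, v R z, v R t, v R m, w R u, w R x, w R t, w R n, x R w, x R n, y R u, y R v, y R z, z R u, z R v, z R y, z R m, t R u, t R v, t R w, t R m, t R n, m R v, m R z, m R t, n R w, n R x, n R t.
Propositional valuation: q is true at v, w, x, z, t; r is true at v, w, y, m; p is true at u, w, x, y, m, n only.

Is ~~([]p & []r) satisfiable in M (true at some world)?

No

Let φ = ~~([]p & []r). Evaluate φ at each world:
  u (successors {u, w, y, z, t}): φ is false.
  v (successors {v, y, z, t, m}): φ is false.
  w (successors {u, x, t, n}): φ is false.
  x (successors {w, n}): φ is false.
  y (successors {u, v, z}): φ is false.
  z (successors {u, v, y, m}): φ is false.
  t (successors {u, v, w, m, n}): φ is false.
  m (successors {v, z, t}): φ is false.
  n (successors {w, x, t}): φ is false.
For instance, at n:
  At n: ~([]p & []r) is true, so ~~([]p & []r) is false.
    At n: []p & []r is false, so ~([]p & []r) is true.
      At n: []p is false, []r is false, so []p & []r is false.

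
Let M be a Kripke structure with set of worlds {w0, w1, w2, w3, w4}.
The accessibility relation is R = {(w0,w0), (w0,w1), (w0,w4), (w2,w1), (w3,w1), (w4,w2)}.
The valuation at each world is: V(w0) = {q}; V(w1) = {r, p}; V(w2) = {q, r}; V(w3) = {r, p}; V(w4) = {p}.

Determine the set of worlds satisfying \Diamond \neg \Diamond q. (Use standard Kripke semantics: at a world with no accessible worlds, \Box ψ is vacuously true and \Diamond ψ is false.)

Let φ = \Diamond \neg \Diamond q. Evaluate φ at each world:
  w0 (successors {w0, w1, w4}): φ is true.
  w1 (successors ∅): φ is false.
  w2 (successors {w1}): φ is true.
  w3 (successors {w1}): φ is true.
  w4 (successors {w2}): φ is true.
For instance, at w3:
  At w3: \Diamond \neg \Diamond q requires \neg \Diamond q at some successor in {w1}.
    \neg \Diamond q holds at w1, so \Diamond \neg \Diamond q is true at w3.
      At w1: \Diamond q is false, so \neg \Diamond q is true.
Satisfying worlds: {w0, w2, w3, w4}

w0, w2, w3, w4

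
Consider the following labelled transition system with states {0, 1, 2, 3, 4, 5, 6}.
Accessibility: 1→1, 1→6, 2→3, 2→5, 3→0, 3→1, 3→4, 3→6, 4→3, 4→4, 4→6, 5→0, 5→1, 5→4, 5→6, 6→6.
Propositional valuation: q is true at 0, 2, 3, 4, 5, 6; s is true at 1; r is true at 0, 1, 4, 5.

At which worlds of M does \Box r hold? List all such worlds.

0

Let φ = \Box r. Evaluate φ at each world:
  0 (successors ∅): φ is true.
  1 (successors {1, 6}): φ is false.
  2 (successors {3, 5}): φ is false.
  3 (successors {0, 1, 4, 6}): φ is false.
  4 (successors {3, 4, 6}): φ is false.
  5 (successors {0, 1, 4, 6}): φ is false.
  6 (successors {6}): φ is false.
For instance, at 6:
  At 6: \Box r requires r at every successor {6}.
    r fails at 6, so \Box r is false at 6.
Satisfying worlds: {0}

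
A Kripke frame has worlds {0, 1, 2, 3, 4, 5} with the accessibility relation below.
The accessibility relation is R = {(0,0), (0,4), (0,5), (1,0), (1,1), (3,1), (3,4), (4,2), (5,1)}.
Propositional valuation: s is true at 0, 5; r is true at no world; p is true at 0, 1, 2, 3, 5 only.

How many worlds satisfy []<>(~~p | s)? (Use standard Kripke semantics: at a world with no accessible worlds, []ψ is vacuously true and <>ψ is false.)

Recall that []ψ holds at a world iff ψ holds at every accessible world, and <>ψ holds iff ψ holds at some accessible world.
Let φ = []<>(~~p | s). Evaluate φ at each world:
  0 (successors {0, 4, 5}): φ is true.
  1 (successors {0, 1}): φ is true.
  2 (successors ∅): φ is true.
  3 (successors {1, 4}): φ is true.
  4 (successors {2}): φ is false.
  5 (successors {1}): φ is true.
For instance, at 1:
  At 1: []<>(~~p | s) requires <>(~~p | s) at every successor {0, 1}.
      At 0: <>(~~p | s) requires ~~p | s at some successor in {0, 4, 5}.
        ~~p | s holds at 0, so <>(~~p | s) is true at 0.
      At 1: <>(~~p | s) requires ~~p | s at some successor in {0, 1}.
        ~~p | s holds at 0, so <>(~~p | s) is true at 1.
  So []<>(~~p | s) is true at 1.
Satisfying worlds: {0, 1, 2, 3, 5}

5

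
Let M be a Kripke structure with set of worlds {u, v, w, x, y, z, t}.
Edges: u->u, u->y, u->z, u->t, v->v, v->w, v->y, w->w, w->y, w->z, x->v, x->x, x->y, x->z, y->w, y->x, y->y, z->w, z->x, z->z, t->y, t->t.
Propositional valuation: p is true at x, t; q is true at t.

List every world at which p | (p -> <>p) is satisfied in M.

u, v, w, x, y, z, t

Let φ = p | (p -> <>p). Evaluate φ at each world:
  u (successors {u, y, z, t}): φ is true.
  v (successors {v, w, y}): φ is true.
  w (successors {w, y, z}): φ is true.
  x (successors {v, x, y, z}): φ is true.
  y (successors {w, x, y}): φ is true.
  z (successors {w, x, z}): φ is true.
  t (successors {y, t}): φ is true.
For instance, at v:
  At v: p is false, p -> <>p is true, so p | (p -> <>p) is true.
    At v: p is false, <>p is false, so p -> <>p is true.
      At v: <>p requires p at some successor in {v, w, y}.
        At v: p is false.
        At w: p is false.
        At y: p is false.
      So <>p is false at v.
Satisfying worlds: {u, v, w, x, y, z, t}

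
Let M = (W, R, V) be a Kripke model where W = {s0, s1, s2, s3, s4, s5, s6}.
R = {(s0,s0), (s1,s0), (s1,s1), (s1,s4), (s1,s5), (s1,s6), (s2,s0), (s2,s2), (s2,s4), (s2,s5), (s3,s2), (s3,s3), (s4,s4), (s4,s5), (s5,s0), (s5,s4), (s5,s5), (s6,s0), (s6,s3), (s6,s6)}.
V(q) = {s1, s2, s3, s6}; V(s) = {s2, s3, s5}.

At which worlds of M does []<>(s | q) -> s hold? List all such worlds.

Let φ = []<>(s | q) -> s. Evaluate φ at each world:
  s0 (successors {s0}): φ is true.
  s1 (successors {s0, s1, s4, s5, s6}): φ is true.
  s2 (successors {s0, s2, s4, s5}): φ is true.
  s3 (successors {s2, s3}): φ is true.
  s4 (successors {s4, s5}): φ is false.
  s5 (successors {s0, s4, s5}): φ is true.
  s6 (successors {s0, s3, s6}): φ is true.
For instance, at s6:
  At s6: []<>(s | q) is false, s is false, so []<>(s | q) -> s is true.
    At s6: []<>(s | q) requires <>(s | q) at every successor {s0, s3, s6}.
      <>(s | q) fails at s0, so []<>(s | q) is false at s6.
Satisfying worlds: {s0, s1, s2, s3, s5, s6}

s0, s1, s2, s3, s5, s6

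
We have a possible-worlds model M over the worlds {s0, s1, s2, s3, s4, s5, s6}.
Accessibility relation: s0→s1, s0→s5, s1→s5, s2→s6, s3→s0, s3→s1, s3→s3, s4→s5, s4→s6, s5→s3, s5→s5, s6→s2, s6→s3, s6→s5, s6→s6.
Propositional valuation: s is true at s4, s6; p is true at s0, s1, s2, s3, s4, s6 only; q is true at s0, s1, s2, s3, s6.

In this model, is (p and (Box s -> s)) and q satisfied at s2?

No

At s2: p and (Box s -> s) is false, q is true, so (p and (Box s -> s)) and q is false.
  At s2: p is true, Box s -> s is false, so p and (Box s -> s) is false.
    At s2: Box s is true, s is false, so Box s -> s is false.
      At s2: Box s requires s at every successor {s6}.
        At s6: s is true.
      So Box s is true at s2.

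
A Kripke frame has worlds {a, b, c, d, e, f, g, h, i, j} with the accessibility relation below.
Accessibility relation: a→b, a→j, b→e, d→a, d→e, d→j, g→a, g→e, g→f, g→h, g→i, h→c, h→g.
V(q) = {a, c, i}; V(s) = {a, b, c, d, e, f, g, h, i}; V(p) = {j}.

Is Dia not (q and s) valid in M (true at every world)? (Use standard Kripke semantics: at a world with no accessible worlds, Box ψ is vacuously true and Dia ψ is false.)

Let φ = Dia not (q and s). Evaluate φ at each world:
  a (successors {b, j}): φ is true.
  b (successors {e}): φ is true.
  c (successors ∅): φ is false.
  d (successors {a, e, j}): φ is true.
  e (successors ∅): φ is false.
  f (successors ∅): φ is false.
  g (successors {a, e, f, h, i}): φ is true.
  h (successors {c, g}): φ is true.
  i (successors ∅): φ is false.
  j (successors ∅): φ is false.
Detail at c (counterexample):
  At c: no accessible worlds, so Dia not (q and s) is false.

No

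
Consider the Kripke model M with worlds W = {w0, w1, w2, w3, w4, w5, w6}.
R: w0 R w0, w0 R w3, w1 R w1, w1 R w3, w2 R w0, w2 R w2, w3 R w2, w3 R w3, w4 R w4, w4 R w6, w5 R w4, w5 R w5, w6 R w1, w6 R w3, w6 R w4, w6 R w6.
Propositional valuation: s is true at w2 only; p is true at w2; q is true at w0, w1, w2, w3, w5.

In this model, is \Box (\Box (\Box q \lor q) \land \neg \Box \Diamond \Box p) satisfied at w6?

At w6: \Box (\Box (\Box q \lor q) \land \neg \Box \Diamond \Box p) requires \Box (\Box q \lor q) \land \neg \Box \Diamond \Box p at every successor {w1, w3, w4, w6}.
  \Box (\Box q \lor q) \land \neg \Box \Diamond \Box p fails at w4, so \Box (\Box (\Box q \lor q) \land \neg \Box \Diamond \Box p) is false at w6.
    At w4: \Box (\Box q \lor q) is false, \neg \Box \Diamond \Box p is true, so \Box (\Box q \lor q) \land \neg \Box \Diamond \Box p is false.
      At w4: \Box (\Box q \lor q) requires \Box q \lor q at every successor {w4, w6}.
        \Box q \lor q fails at w4, so \Box (\Box q \lor q) is false at w4.
      At w4: \Box \Diamond \Box p is false, so \neg \Box \Diamond \Box p is true.

No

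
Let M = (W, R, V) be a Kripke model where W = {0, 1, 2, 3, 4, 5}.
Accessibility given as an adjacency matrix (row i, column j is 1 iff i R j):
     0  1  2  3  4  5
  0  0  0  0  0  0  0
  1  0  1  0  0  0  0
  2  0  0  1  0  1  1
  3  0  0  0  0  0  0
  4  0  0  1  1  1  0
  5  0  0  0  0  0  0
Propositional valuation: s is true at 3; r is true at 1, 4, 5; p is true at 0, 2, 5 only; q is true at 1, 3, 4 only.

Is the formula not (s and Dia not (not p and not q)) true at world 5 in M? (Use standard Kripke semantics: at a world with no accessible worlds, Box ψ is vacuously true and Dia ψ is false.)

At 5: s and Dia not (not p and not q) is false, so not (s and Dia not (not p and not q)) is true.
  At 5: s is false, Dia not (not p and not q) is false, so s and Dia not (not p and not q) is false.
    At 5: no accessible worlds, so Dia not (not p and not q) is false.

Yes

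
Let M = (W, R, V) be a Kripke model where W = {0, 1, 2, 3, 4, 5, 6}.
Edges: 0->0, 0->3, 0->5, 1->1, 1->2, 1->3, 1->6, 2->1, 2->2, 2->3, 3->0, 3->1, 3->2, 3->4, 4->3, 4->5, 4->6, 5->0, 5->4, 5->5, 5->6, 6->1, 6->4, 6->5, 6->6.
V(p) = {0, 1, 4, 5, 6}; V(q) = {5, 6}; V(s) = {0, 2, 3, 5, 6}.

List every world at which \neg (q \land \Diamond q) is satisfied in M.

Let φ = \neg (q \land \Diamond q). Evaluate φ at each world:
  0 (successors {0, 3, 5}): φ is true.
  1 (successors {1, 2, 3, 6}): φ is true.
  2 (successors {1, 2, 3}): φ is true.
  3 (successors {0, 1, 2, 4}): φ is true.
  4 (successors {3, 5, 6}): φ is true.
  5 (successors {0, 4, 5, 6}): φ is false.
  6 (successors {1, 4, 5, 6}): φ is false.
For instance, at 3:
  At 3: q \land \Diamond q is false, so \neg (q \land \Diamond q) is true.
    At 3: q is false, \Diamond q is false, so q \land \Diamond q is false.
      At 3: \Diamond q requires q at some successor in {0, 1, 2, 4}.
        At 0: q is false.
        At 1: q is false.
        At 2: q is false.
        At 4: q is false.
      So \Diamond q is false at 3.
Satisfying worlds: {0, 1, 2, 3, 4}

0, 1, 2, 3, 4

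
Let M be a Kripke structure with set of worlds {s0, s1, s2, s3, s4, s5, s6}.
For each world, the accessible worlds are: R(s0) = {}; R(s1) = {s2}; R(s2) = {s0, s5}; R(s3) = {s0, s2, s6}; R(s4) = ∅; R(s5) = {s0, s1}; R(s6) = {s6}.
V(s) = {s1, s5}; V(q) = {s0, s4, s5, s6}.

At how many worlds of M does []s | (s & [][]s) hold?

Recall that []ψ holds at a world iff ψ holds at every accessible world, and <>ψ holds iff ψ holds at some accessible world.
Let φ = []s | (s & [][]s). Evaluate φ at each world:
  s0 (successors ∅): φ is true.
  s1 (successors {s2}): φ is false.
  s2 (successors {s0, s5}): φ is false.
  s3 (successors {s0, s2, s6}): φ is false.
  s4 (successors ∅): φ is true.
  s5 (successors {s0, s1}): φ is false.
  s6 (successors {s6}): φ is false.
For instance, at s6:
  At s6: []s is false, s & [][]s is false, so []s | (s & [][]s) is false.
    At s6: []s requires s at every successor {s6}.
      s fails at s6, so []s is false at s6.
    At s6: s is false, [][]s is false, so s & [][]s is false.
      At s6: [][]s requires []s at every successor {s6}.
        []s fails at s6, so [][]s is false at s6.
Satisfying worlds: {s0, s4}

2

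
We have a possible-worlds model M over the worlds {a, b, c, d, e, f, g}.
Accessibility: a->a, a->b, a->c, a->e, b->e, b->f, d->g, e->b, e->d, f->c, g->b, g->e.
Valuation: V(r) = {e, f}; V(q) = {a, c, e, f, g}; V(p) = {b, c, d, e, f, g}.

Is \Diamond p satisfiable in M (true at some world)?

Recall that \Diamond ψ holds at a world iff ψ holds at some accessible world.
Let φ = \Diamond p. Evaluate φ at each world:
  a (successors {a, b, c, e}): φ is true.
  b (successors {e, f}): φ is true.
  c (successors ∅): φ is false.
  d (successors {g}): φ is true.
  e (successors {b, d}): φ is true.
  f (successors {c}): φ is true.
  g (successors {b, e}): φ is true.
Detail at a (witness):
  At a: \Diamond p requires p at some successor in {a, b, c, e}.
    p holds at b, so \Diamond p is true at a.

Yes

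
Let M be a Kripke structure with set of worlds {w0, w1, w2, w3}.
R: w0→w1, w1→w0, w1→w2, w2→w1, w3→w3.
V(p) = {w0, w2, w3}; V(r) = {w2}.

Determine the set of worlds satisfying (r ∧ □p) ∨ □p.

Let φ = (r ∧ □p) ∨ □p. Evaluate φ at each world:
  w0 (successors {w1}): φ is false.
  w1 (successors {w0, w2}): φ is true.
  w2 (successors {w1}): φ is false.
  w3 (successors {w3}): φ is true.
For instance, at w0:
  At w0: r ∧ □p is false, □p is false, so (r ∧ □p) ∨ □p is false.
    At w0: r is false, □p is false, so r ∧ □p is false.
      At w0: □p requires p at every successor {w1}.
        p fails at w1, so □p is false at w0.
    At w0: □p requires p at every successor {w1}.
      p fails at w1, so □p is false at w0.
Satisfying worlds: {w1, w3}

w1, w3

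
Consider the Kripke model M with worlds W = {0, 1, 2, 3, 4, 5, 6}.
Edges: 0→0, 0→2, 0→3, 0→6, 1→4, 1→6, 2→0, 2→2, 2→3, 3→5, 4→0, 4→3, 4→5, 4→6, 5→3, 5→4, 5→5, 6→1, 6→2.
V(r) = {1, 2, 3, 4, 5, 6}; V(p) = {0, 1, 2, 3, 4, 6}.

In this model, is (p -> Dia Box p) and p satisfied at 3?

No

At 3: p -> Dia Box p is false, p is true, so (p -> Dia Box p) and p is false.
  At 3: p is true, Dia Box p is false, so p -> Dia Box p is false.
    At 3: Dia Box p requires Box p at some successor in {5}.
      At 5: Box p is false.
    So Dia Box p is false at 3.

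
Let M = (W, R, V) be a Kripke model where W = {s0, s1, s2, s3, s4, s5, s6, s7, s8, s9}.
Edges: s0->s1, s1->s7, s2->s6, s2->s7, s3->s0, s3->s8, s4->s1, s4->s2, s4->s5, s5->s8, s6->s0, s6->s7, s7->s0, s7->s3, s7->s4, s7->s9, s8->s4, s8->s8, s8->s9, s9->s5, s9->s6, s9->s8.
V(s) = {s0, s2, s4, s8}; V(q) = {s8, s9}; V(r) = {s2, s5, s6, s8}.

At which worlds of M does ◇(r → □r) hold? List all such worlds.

Let φ = ◇(r → □r). Evaluate φ at each world:
  s0 (successors {s1}): φ is true.
  s1 (successors {s7}): φ is true.
  s2 (successors {s6, s7}): φ is true.
  s3 (successors {s0, s8}): φ is true.
  s4 (successors {s1, s2, s5}): φ is true.
  s5 (successors {s8}): φ is false.
  s6 (successors {s0, s7}): φ is true.
  s7 (successors {s0, s3, s4, s9}): φ is true.
  s8 (successors {s4, s8, s9}): φ is true.
  s9 (successors {s5, s6, s8}): φ is true.
For instance, at s1:
  At s1: ◇(r → □r) requires r → □r at some successor in {s7}.
    r → □r holds at s7, so ◇(r → □r) is true at s1.
      At s7: r is false, □r is false, so r → □r is true.
Satisfying worlds: {s0, s1, s2, s3, s4, s6, s7, s8, s9}

s0, s1, s2, s3, s4, s6, s7, s8, s9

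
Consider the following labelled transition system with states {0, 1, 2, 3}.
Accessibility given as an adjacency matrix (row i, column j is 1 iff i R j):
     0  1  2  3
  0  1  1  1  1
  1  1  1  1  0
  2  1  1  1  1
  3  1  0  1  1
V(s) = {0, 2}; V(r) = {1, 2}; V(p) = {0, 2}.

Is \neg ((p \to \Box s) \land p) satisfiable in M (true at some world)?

Let φ = \neg ((p \to \Box s) \land p). Evaluate φ at each world:
  0 (successors {0, 1, 2, 3}): φ is true.
  1 (successors {0, 1, 2}): φ is true.
  2 (successors {0, 1, 2, 3}): φ is true.
  3 (successors {0, 2, 3}): φ is true.
Detail at 0 (witness):
  At 0: (p \to \Box s) \land p is false, so \neg ((p \to \Box s) \land p) is true.
    At 0: p \to \Box s is false, p is true, so (p \to \Box s) \land p is false.
      At 0: p is true, \Box s is false, so p \to \Box s is false.

Yes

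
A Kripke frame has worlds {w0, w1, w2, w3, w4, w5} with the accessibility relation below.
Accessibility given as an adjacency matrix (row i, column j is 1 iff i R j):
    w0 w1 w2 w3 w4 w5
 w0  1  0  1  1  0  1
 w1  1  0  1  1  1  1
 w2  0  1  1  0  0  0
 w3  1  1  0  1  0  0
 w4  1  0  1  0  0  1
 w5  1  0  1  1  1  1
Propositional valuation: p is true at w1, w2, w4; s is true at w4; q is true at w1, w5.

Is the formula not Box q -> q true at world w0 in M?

No

At w0: not Box q is true, q is false, so not Box q -> q is false.
  At w0: Box q is false, so not Box q is true.
    At w0: Box q requires q at every successor {w0, w2, w3, w5}.
      q fails at w0, so Box q is false at w0.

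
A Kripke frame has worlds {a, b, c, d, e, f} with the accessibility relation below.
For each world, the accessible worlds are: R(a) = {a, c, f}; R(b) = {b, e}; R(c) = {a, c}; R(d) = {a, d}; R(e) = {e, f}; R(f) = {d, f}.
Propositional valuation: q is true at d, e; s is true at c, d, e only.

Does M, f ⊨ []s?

At f: []s requires s at every successor {d, f}.
  s fails at f, so []s is false at f.

No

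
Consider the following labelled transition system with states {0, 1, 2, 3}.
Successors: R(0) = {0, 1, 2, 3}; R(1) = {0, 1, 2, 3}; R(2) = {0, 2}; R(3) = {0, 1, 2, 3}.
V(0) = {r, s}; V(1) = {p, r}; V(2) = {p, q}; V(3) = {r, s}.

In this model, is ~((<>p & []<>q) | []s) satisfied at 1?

At 1: (<>p & []<>q) | []s is true, so ~((<>p & []<>q) | []s) is false.
  At 1: <>p & []<>q is true, []s is false, so (<>p & []<>q) | []s is true.
    At 1: <>p is true, []<>q is true, so <>p & []<>q is true.
      At 1: <>p requires p at some successor in {0, 1, 2, 3}.
        p holds at 1, so <>p is true at 1.
      At 1: []<>q requires <>q at every successor {0, 1, 2, 3}.
        At 0: <>q is true.
        At 1: <>q is true.
        At 2: <>q is true.
        At 3: <>q is true.
      So []<>q is true at 1.
    At 1: []s requires s at every successor {0, 1, 2, 3}.
      s fails at 1, so []s is false at 1.

No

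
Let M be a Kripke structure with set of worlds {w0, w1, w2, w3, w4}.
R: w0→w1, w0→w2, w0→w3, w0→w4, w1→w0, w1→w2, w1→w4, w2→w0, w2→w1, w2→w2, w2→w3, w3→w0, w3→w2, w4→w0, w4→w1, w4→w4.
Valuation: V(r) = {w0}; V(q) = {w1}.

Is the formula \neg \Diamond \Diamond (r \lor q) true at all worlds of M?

No

Let φ = \neg \Diamond \Diamond (r \lor q). Evaluate φ at each world:
  w0 (successors {w1, w2, w3, w4}): φ is false.
  w1 (successors {w0, w2, w4}): φ is false.
  w2 (successors {w0, w1, w2, w3}): φ is false.
  w3 (successors {w0, w2}): φ is false.
  w4 (successors {w0, w1, w4}): φ is false.
Detail at w0 (counterexample):
  At w0: \Diamond \Diamond (r \lor q) is true, so \neg \Diamond \Diamond (r \lor q) is false.
    At w0: \Diamond \Diamond (r \lor q) requires \Diamond (r \lor q) at some successor in {w1, w2, w3, w4}.
      \Diamond (r \lor q) holds at w1, so \Diamond \Diamond (r \lor q) is true at w0.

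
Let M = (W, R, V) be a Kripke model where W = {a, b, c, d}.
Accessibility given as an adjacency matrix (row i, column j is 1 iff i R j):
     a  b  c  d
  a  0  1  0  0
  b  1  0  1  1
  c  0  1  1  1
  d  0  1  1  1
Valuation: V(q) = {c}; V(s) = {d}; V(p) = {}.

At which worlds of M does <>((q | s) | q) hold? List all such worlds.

Let φ = <>((q | s) | q). Evaluate φ at each world:
  a (successors {b}): φ is false.
  b (successors {a, c, d}): φ is true.
  c (successors {b, c, d}): φ is true.
  d (successors {b, c, d}): φ is true.
For instance, at b:
  At b: <>((q | s) | q) requires (q | s) | q at some successor in {a, c, d}.
    (q | s) | q holds at c, so <>((q | s) | q) is true at b.
Satisfying worlds: {b, c, d}

b, c, d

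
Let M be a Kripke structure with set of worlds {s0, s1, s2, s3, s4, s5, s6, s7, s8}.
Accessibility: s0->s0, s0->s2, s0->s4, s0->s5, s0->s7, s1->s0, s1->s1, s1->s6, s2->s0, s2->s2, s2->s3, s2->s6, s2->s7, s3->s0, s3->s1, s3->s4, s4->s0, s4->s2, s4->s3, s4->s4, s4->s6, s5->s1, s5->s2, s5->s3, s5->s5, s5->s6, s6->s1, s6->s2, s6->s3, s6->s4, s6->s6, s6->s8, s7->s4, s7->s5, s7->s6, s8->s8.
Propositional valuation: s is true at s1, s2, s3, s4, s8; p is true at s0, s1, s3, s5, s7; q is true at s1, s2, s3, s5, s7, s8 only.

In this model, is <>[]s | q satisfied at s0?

No

Recall that []ψ holds at a world iff ψ holds at every accessible world, and <>ψ holds iff ψ holds at some accessible world.
At s0: <>[]s is false, q is false, so <>[]s | q is false.
  At s0: <>[]s requires []s at some successor in {s0, s2, s4, s5, s7}.
    At s0: []s is false.
    At s2: []s is false.
    At s4: []s is false.
    At s5: []s is false.
    At s7: []s is false.
  So <>[]s is false at s0.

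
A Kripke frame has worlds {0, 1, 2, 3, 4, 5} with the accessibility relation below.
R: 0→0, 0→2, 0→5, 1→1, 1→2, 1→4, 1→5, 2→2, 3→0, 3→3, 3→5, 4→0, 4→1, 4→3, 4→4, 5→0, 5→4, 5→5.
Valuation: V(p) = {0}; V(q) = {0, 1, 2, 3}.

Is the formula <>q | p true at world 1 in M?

Yes

At 1: <>q is true, p is false, so <>q | p is true.
  At 1: <>q requires q at some successor in {1, 2, 4, 5}.
    q holds at 1, so <>q is true at 1.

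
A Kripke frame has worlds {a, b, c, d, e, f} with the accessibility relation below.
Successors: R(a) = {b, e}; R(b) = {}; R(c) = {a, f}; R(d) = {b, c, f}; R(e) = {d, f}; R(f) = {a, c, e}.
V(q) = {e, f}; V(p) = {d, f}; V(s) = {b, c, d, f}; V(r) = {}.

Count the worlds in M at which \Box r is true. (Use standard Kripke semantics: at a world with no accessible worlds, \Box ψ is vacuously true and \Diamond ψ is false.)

Let φ = \Box r. Evaluate φ at each world:
  a (successors {b, e}): φ is false.
  b (successors ∅): φ is true.
  c (successors {a, f}): φ is false.
  d (successors {b, c, f}): φ is false.
  e (successors {d, f}): φ is false.
  f (successors {a, c, e}): φ is false.
For instance, at a:
  At a: \Box r requires r at every successor {b, e}.
    r fails at b, so \Box r is false at a.
Satisfying worlds: {b}

1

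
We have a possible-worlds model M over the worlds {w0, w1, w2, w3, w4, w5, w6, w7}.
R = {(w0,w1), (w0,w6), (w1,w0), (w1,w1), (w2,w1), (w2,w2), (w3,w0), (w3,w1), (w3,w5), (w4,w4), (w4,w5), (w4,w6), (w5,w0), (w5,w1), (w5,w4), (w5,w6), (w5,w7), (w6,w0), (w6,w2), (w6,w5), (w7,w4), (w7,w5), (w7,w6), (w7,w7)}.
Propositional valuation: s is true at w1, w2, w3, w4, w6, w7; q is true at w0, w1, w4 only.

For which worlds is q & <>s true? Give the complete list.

w0, w1, w4

Let φ = q & <>s. Evaluate φ at each world:
  w0 (successors {w1, w6}): φ is true.
  w1 (successors {w0, w1}): φ is true.
  w2 (successors {w1, w2}): φ is false.
  w3 (successors {w0, w1, w5}): φ is false.
  w4 (successors {w4, w5, w6}): φ is true.
  w5 (successors {w0, w1, w4, w6, w7}): φ is false.
  w6 (successors {w0, w2, w5}): φ is false.
  w7 (successors {w4, w5, w6, w7}): φ is false.
For instance, at w3:
  At w3: q is false, <>s is true, so q & <>s is false.
    At w3: <>s requires s at some successor in {w0, w1, w5}.
      s holds at w1, so <>s is true at w3.
Satisfying worlds: {w0, w1, w4}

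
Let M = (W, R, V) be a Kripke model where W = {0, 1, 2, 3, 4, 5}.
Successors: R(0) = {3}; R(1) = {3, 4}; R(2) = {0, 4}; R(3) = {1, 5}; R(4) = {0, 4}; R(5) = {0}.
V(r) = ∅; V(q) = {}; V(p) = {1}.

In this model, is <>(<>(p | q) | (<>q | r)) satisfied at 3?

Recall that <>ψ holds at a world iff ψ holds at some accessible world.
At 3: <>(<>(p | q) | (<>q | r)) requires <>(p | q) | (<>q | r) at some successor in {1, 5}.
  At 1: <>(p | q) | (<>q | r) is false.
  At 5: <>(p | q) | (<>q | r) is false.
So <>(<>(p | q) | (<>q | r)) is false at 3.

No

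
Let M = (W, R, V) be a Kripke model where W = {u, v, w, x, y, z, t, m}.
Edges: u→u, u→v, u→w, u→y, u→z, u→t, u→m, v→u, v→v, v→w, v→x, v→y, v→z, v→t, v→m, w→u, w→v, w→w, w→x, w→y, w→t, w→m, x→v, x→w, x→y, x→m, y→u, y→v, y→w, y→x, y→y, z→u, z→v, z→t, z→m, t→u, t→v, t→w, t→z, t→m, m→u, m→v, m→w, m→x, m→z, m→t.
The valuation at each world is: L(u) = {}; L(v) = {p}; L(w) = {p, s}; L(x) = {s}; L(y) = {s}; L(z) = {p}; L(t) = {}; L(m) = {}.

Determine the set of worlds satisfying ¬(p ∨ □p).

Let φ = ¬(p ∨ □p). Evaluate φ at each world:
  u (successors {u, v, w, y, z, t, m}): φ is true.
  v (successors {u, v, w, x, y, z, t, m}): φ is false.
  w (successors {u, v, w, x, y, t, m}): φ is false.
  x (successors {v, w, y, m}): φ is true.
  y (successors {u, v, w, x, y}): φ is true.
  z (successors {u, v, t, m}): φ is false.
  t (successors {u, v, w, z, m}): φ is true.
  m (successors {u, v, w, x, z, t}): φ is true.
For instance, at w:
  At w: p ∨ □p is true, so ¬(p ∨ □p) is false.
    At w: p is true, □p is false, so p ∨ □p is true.
      At w: □p requires p at every successor {u, v, w, x, y, t, m}.
        p fails at u, so □p is false at w.
Satisfying worlds: {u, x, y, t, m}

u, x, y, t, m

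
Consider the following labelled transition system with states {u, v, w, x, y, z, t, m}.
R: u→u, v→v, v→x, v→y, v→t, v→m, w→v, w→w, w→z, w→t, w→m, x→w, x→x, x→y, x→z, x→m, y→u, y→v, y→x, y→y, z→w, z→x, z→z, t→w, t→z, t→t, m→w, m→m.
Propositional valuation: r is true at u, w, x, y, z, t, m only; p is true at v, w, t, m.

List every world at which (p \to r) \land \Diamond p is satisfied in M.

Let φ = (p \to r) \land \Diamond p. Evaluate φ at each world:
  u (successors {u}): φ is false.
  v (successors {v, x, y, t, m}): φ is false.
  w (successors {v, w, z, t, m}): φ is true.
  x (successors {w, x, y, z, m}): φ is true.
  y (successors {u, v, x, y}): φ is true.
  z (successors {w, x, z}): φ is true.
  t (successors {w, z, t}): φ is true.
  m (successors {w, m}): φ is true.
For instance, at y:
  At y: p \to r is true, \Diamond p is true, so (p \to r) \land \Diamond p is true.
    At y: \Diamond p requires p at some successor in {u, v, x, y}.
      p holds at v, so \Diamond p is true at y.
Satisfying worlds: {w, x, y, z, t, m}

w, x, y, z, t, m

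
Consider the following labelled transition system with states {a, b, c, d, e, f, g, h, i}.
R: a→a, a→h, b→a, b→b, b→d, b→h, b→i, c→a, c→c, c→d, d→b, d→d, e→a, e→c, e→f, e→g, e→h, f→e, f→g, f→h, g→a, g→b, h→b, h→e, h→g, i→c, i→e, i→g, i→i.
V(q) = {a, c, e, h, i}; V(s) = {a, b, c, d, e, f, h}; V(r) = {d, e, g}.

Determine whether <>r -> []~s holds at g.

Yes

At g: <>r is false, []~s is false, so <>r -> []~s is true.
  At g: <>r requires r at some successor in {a, b}.
    At a: r is false.
    At b: r is false.
  So <>r is false at g.
  At g: []~s requires ~s at every successor {a, b}.
    ~s fails at a, so []~s is false at g.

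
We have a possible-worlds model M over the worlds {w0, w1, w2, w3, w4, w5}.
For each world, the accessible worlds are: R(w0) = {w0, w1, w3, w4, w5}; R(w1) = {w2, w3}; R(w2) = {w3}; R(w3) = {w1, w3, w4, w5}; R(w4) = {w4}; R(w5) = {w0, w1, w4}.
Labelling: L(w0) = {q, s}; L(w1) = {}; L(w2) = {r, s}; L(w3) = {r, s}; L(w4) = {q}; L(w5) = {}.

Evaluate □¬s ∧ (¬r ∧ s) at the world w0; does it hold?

Recall that □ψ holds at a world iff ψ holds at every accessible world, and ◇ψ holds iff ψ holds at some accessible world.
At w0: □¬s is false, ¬r ∧ s is true, so □¬s ∧ (¬r ∧ s) is false.
  At w0: □¬s requires ¬s at every successor {w0, w1, w3, w4, w5}.
    ¬s fails at w0, so □¬s is false at w0.

No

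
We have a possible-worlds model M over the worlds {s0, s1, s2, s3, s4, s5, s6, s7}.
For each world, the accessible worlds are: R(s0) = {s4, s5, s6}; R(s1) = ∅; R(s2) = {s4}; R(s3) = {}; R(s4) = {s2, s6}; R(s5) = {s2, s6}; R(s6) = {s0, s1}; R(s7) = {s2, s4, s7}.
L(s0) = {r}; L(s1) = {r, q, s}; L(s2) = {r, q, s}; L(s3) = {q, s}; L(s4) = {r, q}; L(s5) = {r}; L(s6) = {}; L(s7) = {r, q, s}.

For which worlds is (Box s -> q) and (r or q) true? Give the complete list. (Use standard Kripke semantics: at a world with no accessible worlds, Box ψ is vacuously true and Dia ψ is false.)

s0, s1, s2, s3, s4, s5, s7

Let φ = (Box s -> q) and (r or q). Evaluate φ at each world:
  s0 (successors {s4, s5, s6}): φ is true.
  s1 (successors ∅): φ is true.
  s2 (successors {s4}): φ is true.
  s3 (successors ∅): φ is true.
  s4 (successors {s2, s6}): φ is true.
  s5 (successors {s2, s6}): φ is true.
  s6 (successors {s0, s1}): φ is false.
  s7 (successors {s2, s4, s7}): φ is true.
For instance, at s2:
  At s2: Box s -> q is true, r or q is true, so (Box s -> q) and (r or q) is true.
    At s2: Box s is false, q is true, so Box s -> q is true.
      At s2: Box s requires s at every successor {s4}.
        s fails at s4, so Box s is false at s2.
Satisfying worlds: {s0, s1, s2, s3, s4, s5, s7}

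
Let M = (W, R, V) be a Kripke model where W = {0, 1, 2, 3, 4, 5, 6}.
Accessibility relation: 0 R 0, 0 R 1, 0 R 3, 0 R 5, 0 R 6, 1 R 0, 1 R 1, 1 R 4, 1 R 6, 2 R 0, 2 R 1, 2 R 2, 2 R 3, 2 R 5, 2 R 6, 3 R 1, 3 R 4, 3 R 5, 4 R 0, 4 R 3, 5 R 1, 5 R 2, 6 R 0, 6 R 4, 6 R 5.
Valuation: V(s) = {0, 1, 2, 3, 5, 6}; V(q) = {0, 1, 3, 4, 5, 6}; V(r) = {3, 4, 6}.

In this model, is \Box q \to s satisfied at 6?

At 6: \Box q is true, s is true, so \Box q \to s is true.
  At 6: \Box q requires q at every successor {0, 4, 5}.
    At 0: q is true.
    At 4: q is true.
    At 5: q is true.
  So \Box q is true at 6.

Yes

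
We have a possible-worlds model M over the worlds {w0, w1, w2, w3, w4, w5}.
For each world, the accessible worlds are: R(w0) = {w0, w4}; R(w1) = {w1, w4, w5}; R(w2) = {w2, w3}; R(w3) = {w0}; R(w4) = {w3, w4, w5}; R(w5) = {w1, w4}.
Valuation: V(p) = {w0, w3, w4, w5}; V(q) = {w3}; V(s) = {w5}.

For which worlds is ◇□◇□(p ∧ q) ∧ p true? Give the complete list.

Let φ = ◇□◇□(p ∧ q) ∧ p. Evaluate φ at each world:
  w0 (successors {w0, w4}): φ is false.
  w1 (successors {w1, w4, w5}): φ is false.
  w2 (successors {w2, w3}): φ is false.
  w3 (successors {w0}): φ is false.
  w4 (successors {w3, w4, w5}): φ is false.
  w5 (successors {w1, w4}): φ is false.
For instance, at w3:
  At w3: ◇□◇□(p ∧ q) is false, p is true, so ◇□◇□(p ∧ q) ∧ p is false.
    At w3: ◇□◇□(p ∧ q) requires □◇□(p ∧ q) at some successor in {w0}.
      At w0: □◇□(p ∧ q) is false.
    So ◇□◇□(p ∧ q) is false at w3.
Satisfying worlds: none.

none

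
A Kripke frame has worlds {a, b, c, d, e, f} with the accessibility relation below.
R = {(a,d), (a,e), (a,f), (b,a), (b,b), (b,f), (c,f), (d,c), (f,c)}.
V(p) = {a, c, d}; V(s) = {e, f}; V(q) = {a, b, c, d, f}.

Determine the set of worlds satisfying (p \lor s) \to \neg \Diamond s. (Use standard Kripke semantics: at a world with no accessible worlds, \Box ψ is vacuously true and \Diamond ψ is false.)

Let φ = (p \lor s) \to \neg \Diamond s. Evaluate φ at each world:
  a (successors {d, e, f}): φ is false.
  b (successors {a, b, f}): φ is true.
  c (successors {f}): φ is false.
  d (successors {c}): φ is true.
  e (successors ∅): φ is true.
  f (successors {c}): φ is true.
For instance, at d:
  At d: p \lor s is true, \neg \Diamond s is true, so (p \lor s) \to \neg \Diamond s is true.
    At d: \Diamond s is false, so \neg \Diamond s is true.
      At d: \Diamond s requires s at some successor in {c}.
        At c: s is false.
      So \Diamond s is false at d.
Satisfying worlds: {b, d, e, f}

b, d, e, f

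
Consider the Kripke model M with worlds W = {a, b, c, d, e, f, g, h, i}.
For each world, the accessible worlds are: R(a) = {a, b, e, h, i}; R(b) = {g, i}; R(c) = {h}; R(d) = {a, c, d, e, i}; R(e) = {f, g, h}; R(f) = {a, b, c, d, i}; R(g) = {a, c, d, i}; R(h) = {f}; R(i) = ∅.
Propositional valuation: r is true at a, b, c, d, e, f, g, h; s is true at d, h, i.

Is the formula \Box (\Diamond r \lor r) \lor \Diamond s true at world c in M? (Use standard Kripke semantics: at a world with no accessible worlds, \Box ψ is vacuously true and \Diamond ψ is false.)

Yes

At c: \Box (\Diamond r \lor r) is true, \Diamond s is true, so \Box (\Diamond r \lor r) \lor \Diamond s is true.
  At c: \Box (\Diamond r \lor r) requires \Diamond r \lor r at every successor {h}.
      At h: \Diamond r is true, r is true, so \Diamond r \lor r is true.
  So \Box (\Diamond r \lor r) is true at c.
  At c: \Diamond s requires s at some successor in {h}.
    s holds at h, so \Diamond s is true at c.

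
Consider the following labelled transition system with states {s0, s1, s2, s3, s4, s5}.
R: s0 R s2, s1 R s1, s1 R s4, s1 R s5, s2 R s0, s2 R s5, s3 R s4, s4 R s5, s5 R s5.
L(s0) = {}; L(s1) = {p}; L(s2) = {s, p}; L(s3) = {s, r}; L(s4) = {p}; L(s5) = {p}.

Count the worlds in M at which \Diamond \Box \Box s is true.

Let φ = \Diamond \Box \Box s. Evaluate φ at each world:
  s0 (successors {s2}): φ is false.
  s1 (successors {s1, s4, s5}): φ is false.
  s2 (successors {s0, s5}): φ is false.
  s3 (successors {s4}): φ is false.
  s4 (successors {s5}): φ is false.
  s5 (successors {s5}): φ is false.
For instance, at s4:
  At s4: \Diamond \Box \Box s requires \Box \Box s at some successor in {s5}.
    At s5: \Box \Box s is false.
  So \Diamond \Box \Box s is false at s4.
Satisfying worlds: none.

0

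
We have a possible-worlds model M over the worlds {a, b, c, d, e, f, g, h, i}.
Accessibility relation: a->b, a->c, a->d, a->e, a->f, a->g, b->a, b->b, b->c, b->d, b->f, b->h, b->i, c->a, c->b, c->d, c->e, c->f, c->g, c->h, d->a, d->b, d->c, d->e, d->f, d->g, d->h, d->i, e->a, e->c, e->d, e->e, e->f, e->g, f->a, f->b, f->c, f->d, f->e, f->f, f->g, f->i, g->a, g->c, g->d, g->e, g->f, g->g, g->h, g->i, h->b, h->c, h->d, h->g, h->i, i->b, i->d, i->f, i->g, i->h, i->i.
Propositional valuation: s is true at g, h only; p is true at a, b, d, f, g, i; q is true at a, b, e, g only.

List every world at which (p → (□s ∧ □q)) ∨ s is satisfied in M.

c, e, g, h

Recall that □ψ holds at a world iff ψ holds at every accessible world, and ◇ψ holds iff ψ holds at some accessible world.
Let φ = (p → (□s ∧ □q)) ∨ s. Evaluate φ at each world:
  a (successors {b, c, d, e, f, g}): φ is false.
  b (successors {a, b, c, d, f, h, i}): φ is false.
  c (successors {a, b, d, e, f, g, h}): φ is true.
  d (successors {a, b, c, e, f, g, h, i}): φ is false.
  e (successors {a, c, d, e, f, g}): φ is true.
  f (successors {a, b, c, d, e, f, g, i}): φ is false.
  g (successors {a, c, d, e, f, g, h, i}): φ is true.
  h (successors {b, c, d, g, i}): φ is true.
  i (successors {b, d, f, g, h, i}): φ is false.
For instance, at e:
  At e: p → (□s ∧ □q) is true, s is false, so (p → (□s ∧ □q)) ∨ s is true.
    At e: p is false, □s ∧ □q is false, so p → (□s ∧ □q) is true.
      At e: □s is false, □q is false, so □s ∧ □q is false.
Satisfying worlds: {c, e, g, h}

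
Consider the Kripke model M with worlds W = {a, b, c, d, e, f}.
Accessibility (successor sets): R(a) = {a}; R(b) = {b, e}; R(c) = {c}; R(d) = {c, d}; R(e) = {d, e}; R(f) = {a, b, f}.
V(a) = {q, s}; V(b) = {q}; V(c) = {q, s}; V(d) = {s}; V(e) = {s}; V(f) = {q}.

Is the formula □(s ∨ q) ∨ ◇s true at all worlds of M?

Yes

Recall that □ψ holds at a world iff ψ holds at every accessible world, and ◇ψ holds iff ψ holds at some accessible world.
Let φ = □(s ∨ q) ∨ ◇s. Evaluate φ at each world:
  a (successors {a}): φ is true.
  b (successors {b, e}): φ is true.
  c (successors {c}): φ is true.
  d (successors {c, d}): φ is true.
  e (successors {d, e}): φ is true.
  f (successors {a, b, f}): φ is true.
For instance, at a:
  At a: □(s ∨ q) is true, ◇s is true, so □(s ∨ q) ∨ ◇s is true.
    At a: □(s ∨ q) requires s ∨ q at every successor {a}.
      At a: s ∨ q is true.
    So □(s ∨ q) is true at a.
    At a: ◇s requires s at some successor in {a}.
      s holds at a, so ◇s is true at a.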